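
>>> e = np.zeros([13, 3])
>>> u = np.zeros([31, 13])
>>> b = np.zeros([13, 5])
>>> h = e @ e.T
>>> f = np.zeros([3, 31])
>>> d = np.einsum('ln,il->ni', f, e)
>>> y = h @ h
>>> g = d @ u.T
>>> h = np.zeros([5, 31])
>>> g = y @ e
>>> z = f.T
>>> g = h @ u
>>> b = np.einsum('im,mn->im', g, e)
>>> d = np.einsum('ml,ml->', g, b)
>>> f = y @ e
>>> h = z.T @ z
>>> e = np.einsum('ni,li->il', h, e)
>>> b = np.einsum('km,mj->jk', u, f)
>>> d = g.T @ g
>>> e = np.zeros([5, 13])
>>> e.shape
(5, 13)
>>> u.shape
(31, 13)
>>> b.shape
(3, 31)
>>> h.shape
(3, 3)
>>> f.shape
(13, 3)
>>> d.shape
(13, 13)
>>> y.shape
(13, 13)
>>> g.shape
(5, 13)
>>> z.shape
(31, 3)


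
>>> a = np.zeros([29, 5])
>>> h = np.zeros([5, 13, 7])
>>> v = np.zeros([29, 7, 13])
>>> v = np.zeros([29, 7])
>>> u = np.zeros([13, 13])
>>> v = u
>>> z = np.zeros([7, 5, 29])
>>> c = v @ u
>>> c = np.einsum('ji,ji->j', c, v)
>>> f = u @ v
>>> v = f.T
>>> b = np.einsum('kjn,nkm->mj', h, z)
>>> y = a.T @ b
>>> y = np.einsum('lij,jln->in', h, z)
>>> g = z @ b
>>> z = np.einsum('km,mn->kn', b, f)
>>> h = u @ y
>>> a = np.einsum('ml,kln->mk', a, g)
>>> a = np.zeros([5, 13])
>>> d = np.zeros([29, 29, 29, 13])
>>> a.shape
(5, 13)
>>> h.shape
(13, 29)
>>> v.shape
(13, 13)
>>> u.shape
(13, 13)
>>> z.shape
(29, 13)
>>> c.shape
(13,)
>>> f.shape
(13, 13)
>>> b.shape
(29, 13)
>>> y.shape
(13, 29)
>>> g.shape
(7, 5, 13)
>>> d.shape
(29, 29, 29, 13)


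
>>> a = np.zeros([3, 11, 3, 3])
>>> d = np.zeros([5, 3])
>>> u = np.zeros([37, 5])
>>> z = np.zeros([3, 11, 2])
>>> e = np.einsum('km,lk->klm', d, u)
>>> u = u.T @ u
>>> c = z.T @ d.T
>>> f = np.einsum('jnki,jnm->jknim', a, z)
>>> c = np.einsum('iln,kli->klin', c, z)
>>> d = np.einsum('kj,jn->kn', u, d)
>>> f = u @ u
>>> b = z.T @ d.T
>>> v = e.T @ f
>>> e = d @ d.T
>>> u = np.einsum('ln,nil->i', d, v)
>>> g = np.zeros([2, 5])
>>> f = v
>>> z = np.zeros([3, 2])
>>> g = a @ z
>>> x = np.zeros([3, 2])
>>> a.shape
(3, 11, 3, 3)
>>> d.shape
(5, 3)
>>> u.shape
(37,)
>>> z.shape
(3, 2)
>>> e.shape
(5, 5)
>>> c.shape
(3, 11, 2, 5)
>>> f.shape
(3, 37, 5)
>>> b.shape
(2, 11, 5)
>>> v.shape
(3, 37, 5)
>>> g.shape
(3, 11, 3, 2)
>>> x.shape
(3, 2)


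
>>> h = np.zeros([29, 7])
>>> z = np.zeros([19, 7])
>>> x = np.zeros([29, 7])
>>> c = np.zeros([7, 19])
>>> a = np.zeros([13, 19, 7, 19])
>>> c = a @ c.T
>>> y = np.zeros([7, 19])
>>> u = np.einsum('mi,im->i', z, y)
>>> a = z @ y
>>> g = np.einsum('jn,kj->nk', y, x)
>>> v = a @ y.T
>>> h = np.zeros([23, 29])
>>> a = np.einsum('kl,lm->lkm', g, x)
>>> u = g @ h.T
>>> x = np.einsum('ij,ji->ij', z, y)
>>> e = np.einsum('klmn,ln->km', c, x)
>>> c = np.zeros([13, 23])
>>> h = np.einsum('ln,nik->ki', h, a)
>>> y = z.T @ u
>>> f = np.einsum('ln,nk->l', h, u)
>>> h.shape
(7, 19)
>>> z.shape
(19, 7)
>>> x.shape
(19, 7)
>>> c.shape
(13, 23)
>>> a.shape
(29, 19, 7)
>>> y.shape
(7, 23)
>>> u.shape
(19, 23)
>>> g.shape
(19, 29)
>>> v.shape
(19, 7)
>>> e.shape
(13, 7)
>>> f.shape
(7,)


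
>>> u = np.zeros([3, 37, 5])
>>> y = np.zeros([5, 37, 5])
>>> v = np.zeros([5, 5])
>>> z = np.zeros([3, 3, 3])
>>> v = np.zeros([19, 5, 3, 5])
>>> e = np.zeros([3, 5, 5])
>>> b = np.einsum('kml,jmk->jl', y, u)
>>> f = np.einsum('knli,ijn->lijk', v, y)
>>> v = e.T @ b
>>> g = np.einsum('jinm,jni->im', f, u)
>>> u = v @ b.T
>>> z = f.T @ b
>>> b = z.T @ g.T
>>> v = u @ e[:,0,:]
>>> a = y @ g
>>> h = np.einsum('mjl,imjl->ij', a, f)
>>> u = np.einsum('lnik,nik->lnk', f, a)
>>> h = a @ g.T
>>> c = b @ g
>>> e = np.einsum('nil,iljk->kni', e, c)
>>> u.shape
(3, 5, 19)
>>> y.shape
(5, 37, 5)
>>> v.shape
(5, 5, 5)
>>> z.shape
(19, 37, 5, 5)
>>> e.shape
(19, 3, 5)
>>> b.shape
(5, 5, 37, 5)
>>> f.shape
(3, 5, 37, 19)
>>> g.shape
(5, 19)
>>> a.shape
(5, 37, 19)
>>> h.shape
(5, 37, 5)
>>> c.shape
(5, 5, 37, 19)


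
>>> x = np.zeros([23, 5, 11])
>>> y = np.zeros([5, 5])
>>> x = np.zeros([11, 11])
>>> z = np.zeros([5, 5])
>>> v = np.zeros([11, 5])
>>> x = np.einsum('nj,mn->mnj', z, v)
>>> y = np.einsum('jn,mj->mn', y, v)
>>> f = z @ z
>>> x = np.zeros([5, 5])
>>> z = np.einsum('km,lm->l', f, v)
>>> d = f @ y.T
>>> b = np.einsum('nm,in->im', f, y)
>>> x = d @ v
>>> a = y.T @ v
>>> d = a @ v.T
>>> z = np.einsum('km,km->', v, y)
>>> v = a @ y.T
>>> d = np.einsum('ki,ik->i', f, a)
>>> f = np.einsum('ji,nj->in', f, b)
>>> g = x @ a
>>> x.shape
(5, 5)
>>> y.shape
(11, 5)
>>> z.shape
()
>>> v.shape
(5, 11)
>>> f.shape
(5, 11)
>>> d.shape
(5,)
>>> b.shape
(11, 5)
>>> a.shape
(5, 5)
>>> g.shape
(5, 5)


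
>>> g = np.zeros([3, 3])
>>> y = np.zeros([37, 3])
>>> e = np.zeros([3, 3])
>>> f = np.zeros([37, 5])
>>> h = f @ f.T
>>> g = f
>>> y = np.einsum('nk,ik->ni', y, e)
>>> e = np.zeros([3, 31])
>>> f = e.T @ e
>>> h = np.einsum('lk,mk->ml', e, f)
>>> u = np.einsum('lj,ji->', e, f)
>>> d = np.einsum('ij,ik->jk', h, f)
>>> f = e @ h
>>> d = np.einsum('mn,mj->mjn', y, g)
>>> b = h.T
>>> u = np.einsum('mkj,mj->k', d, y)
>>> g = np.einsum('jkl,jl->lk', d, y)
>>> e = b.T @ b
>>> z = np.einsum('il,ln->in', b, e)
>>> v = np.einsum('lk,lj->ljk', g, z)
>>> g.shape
(3, 5)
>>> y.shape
(37, 3)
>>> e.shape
(31, 31)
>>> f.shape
(3, 3)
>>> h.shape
(31, 3)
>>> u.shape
(5,)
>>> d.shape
(37, 5, 3)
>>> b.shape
(3, 31)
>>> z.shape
(3, 31)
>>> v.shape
(3, 31, 5)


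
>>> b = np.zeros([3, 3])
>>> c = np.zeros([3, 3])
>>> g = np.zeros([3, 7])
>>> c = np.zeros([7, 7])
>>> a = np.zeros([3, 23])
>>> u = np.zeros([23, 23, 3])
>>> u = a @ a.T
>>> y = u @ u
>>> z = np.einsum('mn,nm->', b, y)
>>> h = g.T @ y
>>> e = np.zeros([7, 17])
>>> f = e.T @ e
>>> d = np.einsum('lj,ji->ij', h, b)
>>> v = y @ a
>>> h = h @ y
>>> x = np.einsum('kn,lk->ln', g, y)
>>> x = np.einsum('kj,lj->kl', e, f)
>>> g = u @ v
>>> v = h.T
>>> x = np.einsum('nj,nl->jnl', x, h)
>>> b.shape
(3, 3)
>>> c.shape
(7, 7)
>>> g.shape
(3, 23)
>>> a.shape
(3, 23)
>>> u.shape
(3, 3)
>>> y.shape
(3, 3)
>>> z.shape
()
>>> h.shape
(7, 3)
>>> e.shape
(7, 17)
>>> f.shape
(17, 17)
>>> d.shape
(3, 3)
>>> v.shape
(3, 7)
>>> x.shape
(17, 7, 3)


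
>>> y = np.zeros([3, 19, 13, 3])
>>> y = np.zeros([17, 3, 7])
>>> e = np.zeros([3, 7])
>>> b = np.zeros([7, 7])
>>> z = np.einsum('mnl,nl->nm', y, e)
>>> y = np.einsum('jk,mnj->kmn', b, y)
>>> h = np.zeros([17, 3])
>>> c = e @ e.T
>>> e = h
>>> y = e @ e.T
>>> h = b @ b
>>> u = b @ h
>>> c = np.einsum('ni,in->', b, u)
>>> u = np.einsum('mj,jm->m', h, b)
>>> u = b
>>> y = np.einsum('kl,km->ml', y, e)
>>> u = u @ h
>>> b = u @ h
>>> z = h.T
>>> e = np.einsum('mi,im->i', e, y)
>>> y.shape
(3, 17)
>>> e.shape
(3,)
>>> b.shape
(7, 7)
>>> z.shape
(7, 7)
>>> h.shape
(7, 7)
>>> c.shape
()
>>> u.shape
(7, 7)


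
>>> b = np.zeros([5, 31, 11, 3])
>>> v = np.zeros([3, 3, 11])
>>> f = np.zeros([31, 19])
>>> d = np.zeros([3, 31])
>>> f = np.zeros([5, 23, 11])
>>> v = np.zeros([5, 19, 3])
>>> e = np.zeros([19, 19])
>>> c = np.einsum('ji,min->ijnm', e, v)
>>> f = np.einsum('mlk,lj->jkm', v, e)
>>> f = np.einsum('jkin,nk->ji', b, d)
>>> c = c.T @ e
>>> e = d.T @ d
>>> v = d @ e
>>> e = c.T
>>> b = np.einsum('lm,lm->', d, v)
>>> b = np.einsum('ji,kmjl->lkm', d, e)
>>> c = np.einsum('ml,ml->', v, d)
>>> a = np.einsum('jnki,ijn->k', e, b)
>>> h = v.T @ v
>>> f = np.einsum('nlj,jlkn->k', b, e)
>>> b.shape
(5, 19, 19)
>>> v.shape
(3, 31)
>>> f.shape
(3,)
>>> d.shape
(3, 31)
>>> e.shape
(19, 19, 3, 5)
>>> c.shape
()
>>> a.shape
(3,)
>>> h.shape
(31, 31)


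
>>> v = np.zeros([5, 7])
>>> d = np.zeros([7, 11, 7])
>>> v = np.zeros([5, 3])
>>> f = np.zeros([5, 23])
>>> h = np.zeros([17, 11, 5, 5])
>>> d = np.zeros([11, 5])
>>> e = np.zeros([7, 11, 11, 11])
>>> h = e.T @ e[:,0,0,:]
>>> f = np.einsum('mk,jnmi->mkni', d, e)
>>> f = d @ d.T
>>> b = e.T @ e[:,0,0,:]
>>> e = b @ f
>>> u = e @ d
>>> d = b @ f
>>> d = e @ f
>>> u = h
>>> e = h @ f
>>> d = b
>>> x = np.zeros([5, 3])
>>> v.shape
(5, 3)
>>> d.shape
(11, 11, 11, 11)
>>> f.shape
(11, 11)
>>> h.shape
(11, 11, 11, 11)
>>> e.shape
(11, 11, 11, 11)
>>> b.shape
(11, 11, 11, 11)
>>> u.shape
(11, 11, 11, 11)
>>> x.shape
(5, 3)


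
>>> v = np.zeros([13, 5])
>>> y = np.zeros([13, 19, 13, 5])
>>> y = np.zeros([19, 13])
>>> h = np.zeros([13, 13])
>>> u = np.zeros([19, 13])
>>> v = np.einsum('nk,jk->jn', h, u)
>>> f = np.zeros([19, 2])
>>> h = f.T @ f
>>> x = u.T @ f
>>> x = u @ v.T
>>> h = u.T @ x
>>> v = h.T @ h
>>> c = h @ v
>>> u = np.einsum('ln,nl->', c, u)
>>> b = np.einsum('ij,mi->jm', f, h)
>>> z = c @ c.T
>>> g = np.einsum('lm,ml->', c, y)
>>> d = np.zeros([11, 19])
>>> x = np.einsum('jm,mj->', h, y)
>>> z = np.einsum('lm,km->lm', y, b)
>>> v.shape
(19, 19)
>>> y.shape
(19, 13)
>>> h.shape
(13, 19)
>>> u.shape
()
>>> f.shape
(19, 2)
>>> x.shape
()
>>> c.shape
(13, 19)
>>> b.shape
(2, 13)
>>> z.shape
(19, 13)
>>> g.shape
()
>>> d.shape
(11, 19)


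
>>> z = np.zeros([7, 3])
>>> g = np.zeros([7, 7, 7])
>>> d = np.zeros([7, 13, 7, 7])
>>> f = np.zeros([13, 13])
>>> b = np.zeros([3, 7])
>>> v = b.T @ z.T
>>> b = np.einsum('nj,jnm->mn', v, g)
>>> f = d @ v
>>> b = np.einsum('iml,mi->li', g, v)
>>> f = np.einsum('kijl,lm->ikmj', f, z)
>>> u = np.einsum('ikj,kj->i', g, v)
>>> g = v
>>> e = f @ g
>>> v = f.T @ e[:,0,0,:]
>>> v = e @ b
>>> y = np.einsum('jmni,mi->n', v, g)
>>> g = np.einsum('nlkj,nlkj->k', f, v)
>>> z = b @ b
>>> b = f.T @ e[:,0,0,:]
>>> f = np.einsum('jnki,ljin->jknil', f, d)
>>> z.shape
(7, 7)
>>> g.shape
(3,)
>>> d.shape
(7, 13, 7, 7)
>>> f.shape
(13, 3, 7, 7, 7)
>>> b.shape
(7, 3, 7, 7)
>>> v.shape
(13, 7, 3, 7)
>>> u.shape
(7,)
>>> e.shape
(13, 7, 3, 7)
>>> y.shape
(3,)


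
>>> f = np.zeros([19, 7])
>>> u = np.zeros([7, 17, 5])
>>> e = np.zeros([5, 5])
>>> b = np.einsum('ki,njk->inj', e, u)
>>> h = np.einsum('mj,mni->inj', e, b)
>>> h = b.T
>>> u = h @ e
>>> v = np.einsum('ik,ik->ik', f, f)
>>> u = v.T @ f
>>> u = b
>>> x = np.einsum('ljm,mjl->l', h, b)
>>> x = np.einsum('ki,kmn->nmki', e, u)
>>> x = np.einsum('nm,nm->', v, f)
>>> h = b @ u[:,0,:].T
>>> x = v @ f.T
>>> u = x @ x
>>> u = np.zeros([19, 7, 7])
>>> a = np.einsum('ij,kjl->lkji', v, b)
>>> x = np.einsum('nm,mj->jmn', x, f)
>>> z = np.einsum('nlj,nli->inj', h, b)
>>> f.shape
(19, 7)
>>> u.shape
(19, 7, 7)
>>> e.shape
(5, 5)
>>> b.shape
(5, 7, 17)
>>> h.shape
(5, 7, 5)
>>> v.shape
(19, 7)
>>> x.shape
(7, 19, 19)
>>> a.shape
(17, 5, 7, 19)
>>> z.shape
(17, 5, 5)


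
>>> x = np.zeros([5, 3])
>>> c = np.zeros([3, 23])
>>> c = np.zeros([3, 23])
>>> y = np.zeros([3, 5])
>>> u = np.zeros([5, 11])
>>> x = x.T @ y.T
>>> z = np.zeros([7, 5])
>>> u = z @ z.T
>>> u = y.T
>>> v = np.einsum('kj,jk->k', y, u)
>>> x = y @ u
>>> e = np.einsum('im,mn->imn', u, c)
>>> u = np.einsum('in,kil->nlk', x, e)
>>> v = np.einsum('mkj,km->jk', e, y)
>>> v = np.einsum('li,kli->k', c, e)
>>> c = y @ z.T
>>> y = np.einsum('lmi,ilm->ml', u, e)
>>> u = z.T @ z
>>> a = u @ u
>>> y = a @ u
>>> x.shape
(3, 3)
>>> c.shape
(3, 7)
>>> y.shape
(5, 5)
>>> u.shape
(5, 5)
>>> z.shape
(7, 5)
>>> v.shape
(5,)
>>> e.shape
(5, 3, 23)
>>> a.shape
(5, 5)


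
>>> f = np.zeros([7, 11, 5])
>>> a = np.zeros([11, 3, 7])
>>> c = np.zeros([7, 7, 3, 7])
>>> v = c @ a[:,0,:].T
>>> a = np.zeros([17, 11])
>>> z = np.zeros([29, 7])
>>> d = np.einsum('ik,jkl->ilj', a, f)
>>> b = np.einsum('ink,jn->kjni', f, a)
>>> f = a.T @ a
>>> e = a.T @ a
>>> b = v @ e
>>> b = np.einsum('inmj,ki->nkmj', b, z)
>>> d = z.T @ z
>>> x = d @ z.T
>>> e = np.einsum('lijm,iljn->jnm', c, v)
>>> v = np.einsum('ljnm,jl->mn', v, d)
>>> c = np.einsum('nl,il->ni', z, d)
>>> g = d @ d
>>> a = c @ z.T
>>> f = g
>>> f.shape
(7, 7)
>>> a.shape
(29, 29)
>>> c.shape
(29, 7)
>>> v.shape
(11, 3)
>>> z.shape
(29, 7)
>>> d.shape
(7, 7)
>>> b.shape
(7, 29, 3, 11)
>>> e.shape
(3, 11, 7)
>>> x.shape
(7, 29)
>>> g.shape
(7, 7)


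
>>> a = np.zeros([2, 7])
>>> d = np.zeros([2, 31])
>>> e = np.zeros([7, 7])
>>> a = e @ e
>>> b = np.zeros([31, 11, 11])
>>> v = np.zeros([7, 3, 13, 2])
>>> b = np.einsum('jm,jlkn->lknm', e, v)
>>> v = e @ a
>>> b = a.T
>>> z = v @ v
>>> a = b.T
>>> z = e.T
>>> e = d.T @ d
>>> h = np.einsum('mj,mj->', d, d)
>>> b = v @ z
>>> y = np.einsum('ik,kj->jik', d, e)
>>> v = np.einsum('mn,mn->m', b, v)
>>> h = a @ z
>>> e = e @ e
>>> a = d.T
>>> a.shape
(31, 2)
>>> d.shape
(2, 31)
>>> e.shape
(31, 31)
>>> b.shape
(7, 7)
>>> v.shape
(7,)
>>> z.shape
(7, 7)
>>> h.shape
(7, 7)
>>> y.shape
(31, 2, 31)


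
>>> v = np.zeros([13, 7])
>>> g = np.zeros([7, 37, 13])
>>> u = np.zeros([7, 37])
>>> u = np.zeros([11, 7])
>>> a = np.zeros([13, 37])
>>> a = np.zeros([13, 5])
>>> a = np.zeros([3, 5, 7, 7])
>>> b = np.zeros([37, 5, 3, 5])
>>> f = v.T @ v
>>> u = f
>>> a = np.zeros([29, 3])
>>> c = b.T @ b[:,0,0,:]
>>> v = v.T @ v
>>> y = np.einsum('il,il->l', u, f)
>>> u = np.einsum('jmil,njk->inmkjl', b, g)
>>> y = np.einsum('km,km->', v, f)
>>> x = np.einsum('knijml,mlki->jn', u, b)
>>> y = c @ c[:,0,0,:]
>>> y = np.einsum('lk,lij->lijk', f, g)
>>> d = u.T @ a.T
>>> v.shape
(7, 7)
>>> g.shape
(7, 37, 13)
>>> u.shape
(3, 7, 5, 13, 37, 5)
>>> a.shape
(29, 3)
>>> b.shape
(37, 5, 3, 5)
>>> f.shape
(7, 7)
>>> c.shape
(5, 3, 5, 5)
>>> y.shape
(7, 37, 13, 7)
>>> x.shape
(13, 7)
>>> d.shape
(5, 37, 13, 5, 7, 29)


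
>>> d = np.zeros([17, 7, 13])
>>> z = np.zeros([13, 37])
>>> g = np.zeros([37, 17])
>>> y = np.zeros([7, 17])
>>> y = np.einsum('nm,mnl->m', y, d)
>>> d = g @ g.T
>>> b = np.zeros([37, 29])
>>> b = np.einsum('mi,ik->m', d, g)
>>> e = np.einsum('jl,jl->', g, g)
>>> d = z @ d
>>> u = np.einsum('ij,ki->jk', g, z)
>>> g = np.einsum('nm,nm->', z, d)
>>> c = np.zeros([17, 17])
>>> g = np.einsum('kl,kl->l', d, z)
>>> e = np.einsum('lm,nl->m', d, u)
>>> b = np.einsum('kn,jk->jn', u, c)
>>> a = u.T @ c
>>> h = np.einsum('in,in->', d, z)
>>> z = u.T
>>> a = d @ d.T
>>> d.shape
(13, 37)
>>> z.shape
(13, 17)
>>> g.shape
(37,)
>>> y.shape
(17,)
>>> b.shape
(17, 13)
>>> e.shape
(37,)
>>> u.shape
(17, 13)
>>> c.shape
(17, 17)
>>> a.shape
(13, 13)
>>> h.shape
()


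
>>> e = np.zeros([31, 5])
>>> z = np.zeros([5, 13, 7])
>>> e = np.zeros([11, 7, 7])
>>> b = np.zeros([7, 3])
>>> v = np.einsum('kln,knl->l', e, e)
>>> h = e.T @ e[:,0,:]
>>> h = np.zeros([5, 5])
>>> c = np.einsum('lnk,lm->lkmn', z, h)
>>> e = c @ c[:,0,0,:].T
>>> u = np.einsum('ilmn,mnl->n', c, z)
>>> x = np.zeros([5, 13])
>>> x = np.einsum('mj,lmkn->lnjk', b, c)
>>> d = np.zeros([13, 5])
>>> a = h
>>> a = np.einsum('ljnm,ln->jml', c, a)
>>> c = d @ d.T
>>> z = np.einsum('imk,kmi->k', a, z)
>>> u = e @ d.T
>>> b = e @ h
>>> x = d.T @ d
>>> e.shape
(5, 7, 5, 5)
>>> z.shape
(5,)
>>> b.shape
(5, 7, 5, 5)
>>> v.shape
(7,)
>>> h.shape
(5, 5)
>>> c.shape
(13, 13)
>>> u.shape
(5, 7, 5, 13)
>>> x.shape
(5, 5)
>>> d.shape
(13, 5)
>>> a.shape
(7, 13, 5)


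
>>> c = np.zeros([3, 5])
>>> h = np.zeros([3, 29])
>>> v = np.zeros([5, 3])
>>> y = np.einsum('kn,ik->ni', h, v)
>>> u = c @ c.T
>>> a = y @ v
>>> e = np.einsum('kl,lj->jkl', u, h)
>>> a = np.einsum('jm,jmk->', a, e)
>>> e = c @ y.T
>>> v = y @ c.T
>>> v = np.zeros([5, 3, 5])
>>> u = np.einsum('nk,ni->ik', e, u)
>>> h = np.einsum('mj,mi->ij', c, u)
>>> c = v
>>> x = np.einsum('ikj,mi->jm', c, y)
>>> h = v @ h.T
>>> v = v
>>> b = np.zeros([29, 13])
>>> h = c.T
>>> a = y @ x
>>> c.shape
(5, 3, 5)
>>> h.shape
(5, 3, 5)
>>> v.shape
(5, 3, 5)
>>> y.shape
(29, 5)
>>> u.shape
(3, 29)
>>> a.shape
(29, 29)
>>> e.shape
(3, 29)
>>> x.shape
(5, 29)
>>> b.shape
(29, 13)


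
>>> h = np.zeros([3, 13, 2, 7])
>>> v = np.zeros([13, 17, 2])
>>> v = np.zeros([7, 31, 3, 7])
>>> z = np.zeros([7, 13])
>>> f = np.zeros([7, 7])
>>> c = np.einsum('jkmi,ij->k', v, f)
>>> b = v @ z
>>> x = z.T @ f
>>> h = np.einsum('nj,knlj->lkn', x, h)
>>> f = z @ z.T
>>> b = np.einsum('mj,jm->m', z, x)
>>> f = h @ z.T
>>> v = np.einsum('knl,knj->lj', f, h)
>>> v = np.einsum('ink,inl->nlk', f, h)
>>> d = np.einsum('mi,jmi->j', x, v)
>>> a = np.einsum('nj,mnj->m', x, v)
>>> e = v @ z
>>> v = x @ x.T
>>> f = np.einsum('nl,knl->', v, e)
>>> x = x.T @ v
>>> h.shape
(2, 3, 13)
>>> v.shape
(13, 13)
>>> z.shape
(7, 13)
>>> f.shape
()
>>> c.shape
(31,)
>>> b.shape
(7,)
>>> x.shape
(7, 13)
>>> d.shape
(3,)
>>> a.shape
(3,)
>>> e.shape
(3, 13, 13)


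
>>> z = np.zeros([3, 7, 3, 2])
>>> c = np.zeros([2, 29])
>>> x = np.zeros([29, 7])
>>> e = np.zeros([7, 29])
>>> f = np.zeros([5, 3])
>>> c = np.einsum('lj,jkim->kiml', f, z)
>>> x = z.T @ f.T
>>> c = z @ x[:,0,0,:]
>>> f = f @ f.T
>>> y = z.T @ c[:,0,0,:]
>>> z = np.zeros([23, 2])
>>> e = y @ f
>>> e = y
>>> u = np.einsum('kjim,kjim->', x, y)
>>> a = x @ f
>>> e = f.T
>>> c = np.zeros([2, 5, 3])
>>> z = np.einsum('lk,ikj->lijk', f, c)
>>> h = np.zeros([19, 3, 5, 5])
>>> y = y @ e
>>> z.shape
(5, 2, 3, 5)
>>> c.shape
(2, 5, 3)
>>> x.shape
(2, 3, 7, 5)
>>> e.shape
(5, 5)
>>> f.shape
(5, 5)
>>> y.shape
(2, 3, 7, 5)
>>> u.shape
()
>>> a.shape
(2, 3, 7, 5)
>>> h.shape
(19, 3, 5, 5)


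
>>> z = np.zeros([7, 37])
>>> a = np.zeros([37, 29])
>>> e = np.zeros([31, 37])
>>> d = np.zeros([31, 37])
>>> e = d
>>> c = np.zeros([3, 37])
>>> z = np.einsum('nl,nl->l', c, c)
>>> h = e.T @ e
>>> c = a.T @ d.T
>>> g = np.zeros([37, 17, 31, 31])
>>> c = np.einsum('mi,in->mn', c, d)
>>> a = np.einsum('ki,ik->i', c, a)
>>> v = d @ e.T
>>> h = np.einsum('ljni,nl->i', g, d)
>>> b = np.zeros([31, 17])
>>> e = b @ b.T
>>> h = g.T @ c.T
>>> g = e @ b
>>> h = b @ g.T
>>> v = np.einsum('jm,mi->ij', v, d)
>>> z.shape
(37,)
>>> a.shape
(37,)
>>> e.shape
(31, 31)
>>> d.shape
(31, 37)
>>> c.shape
(29, 37)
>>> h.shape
(31, 31)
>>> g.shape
(31, 17)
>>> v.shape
(37, 31)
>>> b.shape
(31, 17)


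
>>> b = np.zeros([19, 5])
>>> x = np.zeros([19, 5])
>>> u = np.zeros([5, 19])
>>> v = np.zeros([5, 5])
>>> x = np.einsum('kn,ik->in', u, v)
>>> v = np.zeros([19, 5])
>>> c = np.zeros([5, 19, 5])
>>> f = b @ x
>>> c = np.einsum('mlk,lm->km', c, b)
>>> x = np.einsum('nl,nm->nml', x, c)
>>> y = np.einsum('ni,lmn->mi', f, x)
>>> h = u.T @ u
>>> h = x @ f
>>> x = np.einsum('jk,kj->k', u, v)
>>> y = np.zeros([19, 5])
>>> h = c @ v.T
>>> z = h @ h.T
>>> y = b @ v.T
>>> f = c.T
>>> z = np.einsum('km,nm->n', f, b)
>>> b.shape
(19, 5)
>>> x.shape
(19,)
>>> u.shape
(5, 19)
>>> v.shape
(19, 5)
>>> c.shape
(5, 5)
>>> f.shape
(5, 5)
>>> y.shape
(19, 19)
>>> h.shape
(5, 19)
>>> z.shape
(19,)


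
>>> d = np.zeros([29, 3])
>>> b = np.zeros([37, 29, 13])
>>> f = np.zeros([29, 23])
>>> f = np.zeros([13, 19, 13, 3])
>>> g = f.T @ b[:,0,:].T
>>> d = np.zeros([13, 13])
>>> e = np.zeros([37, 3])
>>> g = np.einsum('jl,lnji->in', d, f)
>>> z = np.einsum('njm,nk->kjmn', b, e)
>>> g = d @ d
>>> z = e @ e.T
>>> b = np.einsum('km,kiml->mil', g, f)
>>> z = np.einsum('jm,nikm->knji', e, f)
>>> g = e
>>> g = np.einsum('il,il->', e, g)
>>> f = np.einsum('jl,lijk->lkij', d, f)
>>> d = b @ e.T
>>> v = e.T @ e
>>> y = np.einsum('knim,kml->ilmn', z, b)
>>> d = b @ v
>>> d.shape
(13, 19, 3)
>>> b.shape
(13, 19, 3)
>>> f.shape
(13, 3, 19, 13)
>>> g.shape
()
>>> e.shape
(37, 3)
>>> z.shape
(13, 13, 37, 19)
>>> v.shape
(3, 3)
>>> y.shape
(37, 3, 19, 13)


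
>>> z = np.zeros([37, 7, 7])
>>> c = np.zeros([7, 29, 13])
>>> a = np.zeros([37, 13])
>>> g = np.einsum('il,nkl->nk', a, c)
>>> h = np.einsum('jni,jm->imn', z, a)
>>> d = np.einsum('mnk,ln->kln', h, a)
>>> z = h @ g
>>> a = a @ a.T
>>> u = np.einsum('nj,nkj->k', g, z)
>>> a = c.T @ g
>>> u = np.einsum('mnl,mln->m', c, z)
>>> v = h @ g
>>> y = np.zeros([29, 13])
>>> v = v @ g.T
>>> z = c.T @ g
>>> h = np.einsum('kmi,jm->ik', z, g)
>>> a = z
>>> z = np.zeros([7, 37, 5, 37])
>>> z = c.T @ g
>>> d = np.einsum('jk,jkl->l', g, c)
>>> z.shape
(13, 29, 29)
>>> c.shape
(7, 29, 13)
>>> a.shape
(13, 29, 29)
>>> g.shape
(7, 29)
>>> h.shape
(29, 13)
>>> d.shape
(13,)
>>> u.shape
(7,)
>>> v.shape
(7, 13, 7)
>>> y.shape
(29, 13)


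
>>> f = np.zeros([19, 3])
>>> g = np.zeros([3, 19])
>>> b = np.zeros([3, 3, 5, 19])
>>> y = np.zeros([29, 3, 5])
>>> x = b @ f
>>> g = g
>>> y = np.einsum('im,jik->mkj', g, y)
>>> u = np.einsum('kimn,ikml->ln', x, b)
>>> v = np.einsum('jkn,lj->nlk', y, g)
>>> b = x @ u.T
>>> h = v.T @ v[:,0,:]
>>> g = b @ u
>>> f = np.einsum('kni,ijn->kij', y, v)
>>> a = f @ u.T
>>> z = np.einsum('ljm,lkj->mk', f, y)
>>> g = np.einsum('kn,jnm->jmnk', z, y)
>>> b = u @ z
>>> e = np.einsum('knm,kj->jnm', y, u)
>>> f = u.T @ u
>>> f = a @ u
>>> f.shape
(19, 29, 3)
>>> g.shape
(19, 29, 5, 3)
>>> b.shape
(19, 5)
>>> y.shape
(19, 5, 29)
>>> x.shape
(3, 3, 5, 3)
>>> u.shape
(19, 3)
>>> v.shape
(29, 3, 5)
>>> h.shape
(5, 3, 5)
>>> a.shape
(19, 29, 19)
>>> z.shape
(3, 5)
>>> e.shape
(3, 5, 29)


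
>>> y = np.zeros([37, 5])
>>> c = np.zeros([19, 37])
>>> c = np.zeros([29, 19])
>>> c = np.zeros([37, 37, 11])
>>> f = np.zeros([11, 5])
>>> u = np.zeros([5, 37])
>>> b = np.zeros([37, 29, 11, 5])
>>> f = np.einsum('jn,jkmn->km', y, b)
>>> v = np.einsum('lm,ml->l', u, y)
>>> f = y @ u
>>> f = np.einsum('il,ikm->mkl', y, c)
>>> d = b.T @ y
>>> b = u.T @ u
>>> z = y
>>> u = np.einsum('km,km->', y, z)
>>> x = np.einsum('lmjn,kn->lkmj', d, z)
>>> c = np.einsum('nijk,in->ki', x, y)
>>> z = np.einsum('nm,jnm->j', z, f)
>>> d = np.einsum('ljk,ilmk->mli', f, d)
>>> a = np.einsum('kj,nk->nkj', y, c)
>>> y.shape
(37, 5)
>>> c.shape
(29, 37)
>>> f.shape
(11, 37, 5)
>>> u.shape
()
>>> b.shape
(37, 37)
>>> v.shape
(5,)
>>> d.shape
(29, 11, 5)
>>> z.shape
(11,)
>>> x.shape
(5, 37, 11, 29)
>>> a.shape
(29, 37, 5)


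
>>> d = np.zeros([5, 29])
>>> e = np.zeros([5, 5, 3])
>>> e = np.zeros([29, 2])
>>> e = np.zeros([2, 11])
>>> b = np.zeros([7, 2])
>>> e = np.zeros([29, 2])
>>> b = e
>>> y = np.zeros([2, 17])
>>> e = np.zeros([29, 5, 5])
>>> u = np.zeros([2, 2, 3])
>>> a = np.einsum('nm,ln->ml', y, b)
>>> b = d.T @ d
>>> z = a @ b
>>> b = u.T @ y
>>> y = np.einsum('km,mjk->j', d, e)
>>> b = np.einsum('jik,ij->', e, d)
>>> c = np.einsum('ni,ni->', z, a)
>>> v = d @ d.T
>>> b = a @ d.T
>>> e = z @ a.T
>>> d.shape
(5, 29)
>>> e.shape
(17, 17)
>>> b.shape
(17, 5)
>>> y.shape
(5,)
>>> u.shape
(2, 2, 3)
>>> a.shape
(17, 29)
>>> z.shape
(17, 29)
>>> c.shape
()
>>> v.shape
(5, 5)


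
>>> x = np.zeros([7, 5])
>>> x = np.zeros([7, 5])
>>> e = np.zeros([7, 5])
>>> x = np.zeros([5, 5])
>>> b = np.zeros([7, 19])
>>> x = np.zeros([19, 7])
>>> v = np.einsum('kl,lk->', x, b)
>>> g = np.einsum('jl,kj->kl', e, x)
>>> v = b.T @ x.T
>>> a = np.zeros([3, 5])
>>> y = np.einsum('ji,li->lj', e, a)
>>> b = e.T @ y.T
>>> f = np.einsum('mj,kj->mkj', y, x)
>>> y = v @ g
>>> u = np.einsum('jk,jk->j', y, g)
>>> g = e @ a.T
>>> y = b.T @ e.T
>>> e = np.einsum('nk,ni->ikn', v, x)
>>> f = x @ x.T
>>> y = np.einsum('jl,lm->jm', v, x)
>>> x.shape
(19, 7)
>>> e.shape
(7, 19, 19)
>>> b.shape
(5, 3)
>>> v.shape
(19, 19)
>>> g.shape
(7, 3)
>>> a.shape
(3, 5)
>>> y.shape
(19, 7)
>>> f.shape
(19, 19)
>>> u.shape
(19,)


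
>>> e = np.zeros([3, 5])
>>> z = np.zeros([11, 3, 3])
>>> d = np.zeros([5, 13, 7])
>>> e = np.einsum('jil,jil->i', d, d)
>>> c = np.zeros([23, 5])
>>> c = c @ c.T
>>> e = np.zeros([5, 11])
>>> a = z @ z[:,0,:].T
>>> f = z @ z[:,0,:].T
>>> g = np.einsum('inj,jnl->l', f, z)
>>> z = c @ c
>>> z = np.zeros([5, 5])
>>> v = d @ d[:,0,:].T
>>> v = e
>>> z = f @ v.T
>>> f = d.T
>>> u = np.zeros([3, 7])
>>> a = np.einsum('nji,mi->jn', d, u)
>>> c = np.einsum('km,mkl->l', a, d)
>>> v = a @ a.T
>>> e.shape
(5, 11)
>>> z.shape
(11, 3, 5)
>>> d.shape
(5, 13, 7)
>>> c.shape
(7,)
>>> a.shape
(13, 5)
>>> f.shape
(7, 13, 5)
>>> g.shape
(3,)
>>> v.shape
(13, 13)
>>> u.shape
(3, 7)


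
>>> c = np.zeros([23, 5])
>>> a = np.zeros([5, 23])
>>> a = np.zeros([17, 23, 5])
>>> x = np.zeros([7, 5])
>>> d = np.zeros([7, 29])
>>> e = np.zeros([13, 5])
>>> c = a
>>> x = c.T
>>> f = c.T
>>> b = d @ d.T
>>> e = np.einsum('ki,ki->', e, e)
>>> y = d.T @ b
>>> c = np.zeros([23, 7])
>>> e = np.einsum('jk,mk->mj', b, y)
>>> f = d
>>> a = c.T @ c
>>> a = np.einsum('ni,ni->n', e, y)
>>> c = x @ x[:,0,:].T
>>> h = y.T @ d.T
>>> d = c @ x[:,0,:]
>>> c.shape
(5, 23, 5)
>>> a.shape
(29,)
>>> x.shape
(5, 23, 17)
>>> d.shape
(5, 23, 17)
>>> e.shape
(29, 7)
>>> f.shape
(7, 29)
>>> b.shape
(7, 7)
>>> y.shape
(29, 7)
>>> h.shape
(7, 7)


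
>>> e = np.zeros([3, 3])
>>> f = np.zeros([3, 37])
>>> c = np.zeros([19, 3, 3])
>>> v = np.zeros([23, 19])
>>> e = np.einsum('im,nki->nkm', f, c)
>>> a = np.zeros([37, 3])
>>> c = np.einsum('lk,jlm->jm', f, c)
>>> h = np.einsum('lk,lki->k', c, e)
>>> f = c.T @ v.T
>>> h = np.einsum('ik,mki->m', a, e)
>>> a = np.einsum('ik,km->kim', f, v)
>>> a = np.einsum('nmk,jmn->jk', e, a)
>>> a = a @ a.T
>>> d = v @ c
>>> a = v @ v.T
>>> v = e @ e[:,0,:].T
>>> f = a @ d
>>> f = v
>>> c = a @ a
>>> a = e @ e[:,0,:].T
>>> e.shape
(19, 3, 37)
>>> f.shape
(19, 3, 19)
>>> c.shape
(23, 23)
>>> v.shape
(19, 3, 19)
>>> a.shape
(19, 3, 19)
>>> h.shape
(19,)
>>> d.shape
(23, 3)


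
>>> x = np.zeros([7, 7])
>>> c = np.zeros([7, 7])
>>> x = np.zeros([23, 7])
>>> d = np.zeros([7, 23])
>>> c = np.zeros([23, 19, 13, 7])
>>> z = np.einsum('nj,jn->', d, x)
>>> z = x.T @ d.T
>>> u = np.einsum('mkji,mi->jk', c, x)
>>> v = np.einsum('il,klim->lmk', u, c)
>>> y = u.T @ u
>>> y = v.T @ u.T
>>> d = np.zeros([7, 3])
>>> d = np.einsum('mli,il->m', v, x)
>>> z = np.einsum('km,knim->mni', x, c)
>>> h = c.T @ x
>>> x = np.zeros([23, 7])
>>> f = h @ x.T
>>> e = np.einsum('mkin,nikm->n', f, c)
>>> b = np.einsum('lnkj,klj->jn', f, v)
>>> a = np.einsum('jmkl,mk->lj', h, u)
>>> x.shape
(23, 7)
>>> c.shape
(23, 19, 13, 7)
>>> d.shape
(19,)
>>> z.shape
(7, 19, 13)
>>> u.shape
(13, 19)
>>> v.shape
(19, 7, 23)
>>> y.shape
(23, 7, 13)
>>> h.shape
(7, 13, 19, 7)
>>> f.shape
(7, 13, 19, 23)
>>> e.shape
(23,)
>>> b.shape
(23, 13)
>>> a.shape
(7, 7)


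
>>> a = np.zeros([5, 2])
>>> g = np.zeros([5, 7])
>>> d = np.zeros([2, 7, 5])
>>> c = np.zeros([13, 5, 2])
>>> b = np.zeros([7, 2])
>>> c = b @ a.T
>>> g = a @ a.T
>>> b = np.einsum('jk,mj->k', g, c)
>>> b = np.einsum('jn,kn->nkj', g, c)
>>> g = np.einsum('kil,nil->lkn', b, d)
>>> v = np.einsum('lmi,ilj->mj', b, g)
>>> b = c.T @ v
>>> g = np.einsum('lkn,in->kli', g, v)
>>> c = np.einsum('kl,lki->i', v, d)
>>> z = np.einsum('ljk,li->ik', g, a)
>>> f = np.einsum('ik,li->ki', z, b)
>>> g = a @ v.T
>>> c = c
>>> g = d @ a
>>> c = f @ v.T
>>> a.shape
(5, 2)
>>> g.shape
(2, 7, 2)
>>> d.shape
(2, 7, 5)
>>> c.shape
(7, 7)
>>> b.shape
(5, 2)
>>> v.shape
(7, 2)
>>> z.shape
(2, 7)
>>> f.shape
(7, 2)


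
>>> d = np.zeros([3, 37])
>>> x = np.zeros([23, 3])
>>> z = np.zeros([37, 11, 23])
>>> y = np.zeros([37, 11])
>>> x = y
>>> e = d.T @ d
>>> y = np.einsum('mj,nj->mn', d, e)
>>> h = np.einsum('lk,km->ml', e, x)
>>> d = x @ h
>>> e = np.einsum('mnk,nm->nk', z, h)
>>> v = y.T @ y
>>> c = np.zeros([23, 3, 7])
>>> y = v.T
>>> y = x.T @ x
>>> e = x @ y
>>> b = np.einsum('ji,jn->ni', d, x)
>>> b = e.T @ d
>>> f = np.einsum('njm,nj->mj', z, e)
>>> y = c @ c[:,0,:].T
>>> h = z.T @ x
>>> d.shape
(37, 37)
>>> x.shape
(37, 11)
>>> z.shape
(37, 11, 23)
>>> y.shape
(23, 3, 23)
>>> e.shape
(37, 11)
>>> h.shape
(23, 11, 11)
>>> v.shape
(37, 37)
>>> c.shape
(23, 3, 7)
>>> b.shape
(11, 37)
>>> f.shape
(23, 11)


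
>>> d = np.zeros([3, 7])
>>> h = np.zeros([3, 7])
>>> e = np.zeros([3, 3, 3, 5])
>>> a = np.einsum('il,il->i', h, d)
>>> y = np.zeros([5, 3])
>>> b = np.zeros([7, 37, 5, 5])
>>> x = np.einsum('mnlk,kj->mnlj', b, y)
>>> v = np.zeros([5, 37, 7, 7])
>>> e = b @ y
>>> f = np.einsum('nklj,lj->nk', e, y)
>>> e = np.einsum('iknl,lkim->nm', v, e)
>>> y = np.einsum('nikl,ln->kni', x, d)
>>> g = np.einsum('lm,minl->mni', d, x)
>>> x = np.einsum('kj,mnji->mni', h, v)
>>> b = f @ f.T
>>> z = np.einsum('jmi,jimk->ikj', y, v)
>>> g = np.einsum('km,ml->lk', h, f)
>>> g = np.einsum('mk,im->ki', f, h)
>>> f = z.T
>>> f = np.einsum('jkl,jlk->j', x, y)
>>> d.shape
(3, 7)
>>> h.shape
(3, 7)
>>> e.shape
(7, 3)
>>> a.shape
(3,)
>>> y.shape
(5, 7, 37)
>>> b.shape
(7, 7)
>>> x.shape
(5, 37, 7)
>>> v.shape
(5, 37, 7, 7)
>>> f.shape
(5,)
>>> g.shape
(37, 3)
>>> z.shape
(37, 7, 5)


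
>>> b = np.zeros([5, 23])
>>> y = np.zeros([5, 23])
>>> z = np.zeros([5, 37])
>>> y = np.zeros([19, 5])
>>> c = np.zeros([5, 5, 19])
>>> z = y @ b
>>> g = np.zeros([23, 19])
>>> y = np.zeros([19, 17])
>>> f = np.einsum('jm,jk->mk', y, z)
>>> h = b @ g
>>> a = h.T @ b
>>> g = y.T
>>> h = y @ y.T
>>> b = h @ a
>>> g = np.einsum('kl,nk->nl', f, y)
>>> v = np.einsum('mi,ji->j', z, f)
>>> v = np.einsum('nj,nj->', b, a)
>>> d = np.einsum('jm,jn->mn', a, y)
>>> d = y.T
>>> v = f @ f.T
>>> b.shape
(19, 23)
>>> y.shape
(19, 17)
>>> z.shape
(19, 23)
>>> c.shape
(5, 5, 19)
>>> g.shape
(19, 23)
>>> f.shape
(17, 23)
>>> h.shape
(19, 19)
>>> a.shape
(19, 23)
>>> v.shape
(17, 17)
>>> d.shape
(17, 19)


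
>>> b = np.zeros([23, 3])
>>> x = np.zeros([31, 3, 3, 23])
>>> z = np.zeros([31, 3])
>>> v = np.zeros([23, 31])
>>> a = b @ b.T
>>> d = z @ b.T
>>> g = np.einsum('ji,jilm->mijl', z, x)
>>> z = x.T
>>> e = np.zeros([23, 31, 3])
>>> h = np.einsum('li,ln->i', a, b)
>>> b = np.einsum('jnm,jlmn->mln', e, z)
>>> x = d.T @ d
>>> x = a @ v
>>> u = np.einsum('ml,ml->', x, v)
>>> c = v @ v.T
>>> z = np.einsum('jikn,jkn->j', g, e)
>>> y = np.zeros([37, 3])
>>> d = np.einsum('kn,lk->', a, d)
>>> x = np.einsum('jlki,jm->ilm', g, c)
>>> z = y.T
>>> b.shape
(3, 3, 31)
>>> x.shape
(3, 3, 23)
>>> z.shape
(3, 37)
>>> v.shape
(23, 31)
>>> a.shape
(23, 23)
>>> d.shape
()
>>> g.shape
(23, 3, 31, 3)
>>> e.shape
(23, 31, 3)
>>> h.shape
(23,)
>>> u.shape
()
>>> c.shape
(23, 23)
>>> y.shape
(37, 3)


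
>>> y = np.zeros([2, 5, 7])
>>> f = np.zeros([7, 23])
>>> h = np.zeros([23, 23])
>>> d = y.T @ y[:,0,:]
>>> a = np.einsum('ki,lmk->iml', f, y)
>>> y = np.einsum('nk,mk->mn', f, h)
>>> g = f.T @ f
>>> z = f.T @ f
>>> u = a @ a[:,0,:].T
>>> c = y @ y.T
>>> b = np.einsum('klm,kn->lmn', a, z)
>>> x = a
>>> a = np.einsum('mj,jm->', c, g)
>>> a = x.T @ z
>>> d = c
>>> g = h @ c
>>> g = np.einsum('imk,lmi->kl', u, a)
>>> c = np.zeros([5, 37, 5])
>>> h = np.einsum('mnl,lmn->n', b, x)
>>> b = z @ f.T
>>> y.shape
(23, 7)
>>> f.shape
(7, 23)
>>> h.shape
(2,)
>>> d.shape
(23, 23)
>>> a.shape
(2, 5, 23)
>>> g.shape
(23, 2)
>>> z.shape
(23, 23)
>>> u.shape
(23, 5, 23)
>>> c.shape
(5, 37, 5)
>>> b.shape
(23, 7)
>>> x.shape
(23, 5, 2)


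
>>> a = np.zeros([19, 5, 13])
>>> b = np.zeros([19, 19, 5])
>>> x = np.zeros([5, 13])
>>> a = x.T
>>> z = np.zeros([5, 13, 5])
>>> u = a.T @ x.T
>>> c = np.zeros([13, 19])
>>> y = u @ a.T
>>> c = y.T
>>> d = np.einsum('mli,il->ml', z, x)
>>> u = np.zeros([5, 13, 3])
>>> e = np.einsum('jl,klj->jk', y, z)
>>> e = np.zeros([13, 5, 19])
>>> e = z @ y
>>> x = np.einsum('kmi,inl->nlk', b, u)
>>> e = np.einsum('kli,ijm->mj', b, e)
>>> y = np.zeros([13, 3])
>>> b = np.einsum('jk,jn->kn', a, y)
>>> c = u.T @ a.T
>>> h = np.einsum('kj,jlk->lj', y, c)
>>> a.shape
(13, 5)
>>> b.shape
(5, 3)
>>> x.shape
(13, 3, 19)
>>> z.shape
(5, 13, 5)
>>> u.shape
(5, 13, 3)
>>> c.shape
(3, 13, 13)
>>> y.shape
(13, 3)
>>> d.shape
(5, 13)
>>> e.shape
(13, 13)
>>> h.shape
(13, 3)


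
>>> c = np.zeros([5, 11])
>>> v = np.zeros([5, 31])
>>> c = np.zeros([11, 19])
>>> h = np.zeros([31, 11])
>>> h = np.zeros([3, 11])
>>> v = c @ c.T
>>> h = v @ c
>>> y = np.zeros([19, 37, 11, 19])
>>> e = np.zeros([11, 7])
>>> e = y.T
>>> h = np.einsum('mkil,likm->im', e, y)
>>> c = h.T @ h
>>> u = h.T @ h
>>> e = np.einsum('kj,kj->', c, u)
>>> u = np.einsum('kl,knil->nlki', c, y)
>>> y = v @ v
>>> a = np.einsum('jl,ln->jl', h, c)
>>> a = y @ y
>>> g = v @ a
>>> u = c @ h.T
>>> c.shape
(19, 19)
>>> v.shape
(11, 11)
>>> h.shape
(37, 19)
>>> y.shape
(11, 11)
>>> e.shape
()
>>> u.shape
(19, 37)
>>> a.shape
(11, 11)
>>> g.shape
(11, 11)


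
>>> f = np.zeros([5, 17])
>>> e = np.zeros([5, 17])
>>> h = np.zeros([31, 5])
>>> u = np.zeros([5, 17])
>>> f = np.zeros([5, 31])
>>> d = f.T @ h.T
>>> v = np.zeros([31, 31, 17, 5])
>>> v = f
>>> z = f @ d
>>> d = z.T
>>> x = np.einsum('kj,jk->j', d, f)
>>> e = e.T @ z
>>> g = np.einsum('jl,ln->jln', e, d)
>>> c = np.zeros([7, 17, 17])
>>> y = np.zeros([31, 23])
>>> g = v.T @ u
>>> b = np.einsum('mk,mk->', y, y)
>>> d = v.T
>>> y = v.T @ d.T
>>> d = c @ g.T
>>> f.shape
(5, 31)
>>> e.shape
(17, 31)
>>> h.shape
(31, 5)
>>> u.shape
(5, 17)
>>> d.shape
(7, 17, 31)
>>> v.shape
(5, 31)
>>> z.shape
(5, 31)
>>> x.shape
(5,)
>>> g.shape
(31, 17)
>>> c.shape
(7, 17, 17)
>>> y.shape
(31, 31)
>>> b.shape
()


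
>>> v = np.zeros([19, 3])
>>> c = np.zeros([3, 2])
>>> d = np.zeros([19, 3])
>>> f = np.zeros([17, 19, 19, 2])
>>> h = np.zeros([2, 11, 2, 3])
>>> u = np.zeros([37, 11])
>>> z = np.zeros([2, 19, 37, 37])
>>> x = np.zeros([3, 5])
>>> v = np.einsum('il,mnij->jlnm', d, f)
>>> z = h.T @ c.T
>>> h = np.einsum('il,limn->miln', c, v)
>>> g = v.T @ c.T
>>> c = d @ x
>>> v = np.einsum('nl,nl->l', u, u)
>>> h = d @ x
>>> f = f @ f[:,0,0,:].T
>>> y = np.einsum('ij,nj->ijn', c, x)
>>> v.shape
(11,)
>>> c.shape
(19, 5)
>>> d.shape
(19, 3)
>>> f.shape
(17, 19, 19, 17)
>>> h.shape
(19, 5)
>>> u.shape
(37, 11)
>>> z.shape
(3, 2, 11, 3)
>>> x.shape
(3, 5)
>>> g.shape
(17, 19, 3, 3)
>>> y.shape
(19, 5, 3)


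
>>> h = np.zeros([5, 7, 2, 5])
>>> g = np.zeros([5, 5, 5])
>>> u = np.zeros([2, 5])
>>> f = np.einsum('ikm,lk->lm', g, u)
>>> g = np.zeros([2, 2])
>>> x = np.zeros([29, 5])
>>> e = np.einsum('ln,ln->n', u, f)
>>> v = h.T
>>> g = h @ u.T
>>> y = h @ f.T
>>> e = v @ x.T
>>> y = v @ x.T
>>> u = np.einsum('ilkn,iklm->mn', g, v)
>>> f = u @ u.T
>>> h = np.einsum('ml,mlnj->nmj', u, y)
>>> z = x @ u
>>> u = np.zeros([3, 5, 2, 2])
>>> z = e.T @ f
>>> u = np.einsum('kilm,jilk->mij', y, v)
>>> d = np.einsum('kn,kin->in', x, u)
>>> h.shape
(7, 5, 29)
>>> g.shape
(5, 7, 2, 2)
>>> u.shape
(29, 2, 5)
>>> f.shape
(5, 5)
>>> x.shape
(29, 5)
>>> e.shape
(5, 2, 7, 29)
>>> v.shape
(5, 2, 7, 5)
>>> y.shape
(5, 2, 7, 29)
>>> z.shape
(29, 7, 2, 5)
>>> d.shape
(2, 5)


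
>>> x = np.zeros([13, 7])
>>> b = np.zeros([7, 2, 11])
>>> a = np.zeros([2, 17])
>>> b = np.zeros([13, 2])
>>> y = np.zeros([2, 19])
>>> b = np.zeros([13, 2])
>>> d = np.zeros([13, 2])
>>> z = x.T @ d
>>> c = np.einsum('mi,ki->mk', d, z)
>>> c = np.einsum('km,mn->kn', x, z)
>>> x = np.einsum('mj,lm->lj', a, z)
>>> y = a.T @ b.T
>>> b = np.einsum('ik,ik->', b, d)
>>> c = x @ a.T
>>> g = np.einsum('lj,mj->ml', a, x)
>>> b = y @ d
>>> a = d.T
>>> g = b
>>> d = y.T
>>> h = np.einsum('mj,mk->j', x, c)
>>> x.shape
(7, 17)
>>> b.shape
(17, 2)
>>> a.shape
(2, 13)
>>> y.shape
(17, 13)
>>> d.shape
(13, 17)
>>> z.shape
(7, 2)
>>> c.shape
(7, 2)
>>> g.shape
(17, 2)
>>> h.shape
(17,)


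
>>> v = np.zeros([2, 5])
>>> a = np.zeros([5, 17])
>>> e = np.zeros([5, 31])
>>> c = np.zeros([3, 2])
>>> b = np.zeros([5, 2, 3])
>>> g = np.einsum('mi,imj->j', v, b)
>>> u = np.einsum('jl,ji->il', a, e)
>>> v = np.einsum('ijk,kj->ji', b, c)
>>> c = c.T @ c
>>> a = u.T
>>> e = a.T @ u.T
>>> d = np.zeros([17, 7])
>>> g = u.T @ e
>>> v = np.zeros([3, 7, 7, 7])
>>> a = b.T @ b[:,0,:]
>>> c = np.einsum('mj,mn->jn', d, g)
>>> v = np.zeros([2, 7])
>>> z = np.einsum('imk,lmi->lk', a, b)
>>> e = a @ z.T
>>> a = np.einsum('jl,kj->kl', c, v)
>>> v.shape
(2, 7)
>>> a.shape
(2, 31)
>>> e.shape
(3, 2, 5)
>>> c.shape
(7, 31)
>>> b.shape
(5, 2, 3)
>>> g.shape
(17, 31)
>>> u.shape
(31, 17)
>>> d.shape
(17, 7)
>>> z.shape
(5, 3)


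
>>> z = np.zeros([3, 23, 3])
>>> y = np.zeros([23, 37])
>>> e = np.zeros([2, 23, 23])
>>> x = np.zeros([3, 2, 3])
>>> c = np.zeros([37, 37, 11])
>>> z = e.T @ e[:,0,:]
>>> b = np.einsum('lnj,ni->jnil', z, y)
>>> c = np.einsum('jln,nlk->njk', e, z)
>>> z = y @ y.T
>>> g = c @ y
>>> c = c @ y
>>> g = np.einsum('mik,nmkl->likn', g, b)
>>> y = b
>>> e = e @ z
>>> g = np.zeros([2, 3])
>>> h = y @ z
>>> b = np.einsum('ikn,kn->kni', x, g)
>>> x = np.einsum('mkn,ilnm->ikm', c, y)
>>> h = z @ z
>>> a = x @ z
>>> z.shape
(23, 23)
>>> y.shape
(23, 23, 37, 23)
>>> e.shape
(2, 23, 23)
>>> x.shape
(23, 2, 23)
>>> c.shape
(23, 2, 37)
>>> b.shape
(2, 3, 3)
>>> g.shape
(2, 3)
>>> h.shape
(23, 23)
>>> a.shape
(23, 2, 23)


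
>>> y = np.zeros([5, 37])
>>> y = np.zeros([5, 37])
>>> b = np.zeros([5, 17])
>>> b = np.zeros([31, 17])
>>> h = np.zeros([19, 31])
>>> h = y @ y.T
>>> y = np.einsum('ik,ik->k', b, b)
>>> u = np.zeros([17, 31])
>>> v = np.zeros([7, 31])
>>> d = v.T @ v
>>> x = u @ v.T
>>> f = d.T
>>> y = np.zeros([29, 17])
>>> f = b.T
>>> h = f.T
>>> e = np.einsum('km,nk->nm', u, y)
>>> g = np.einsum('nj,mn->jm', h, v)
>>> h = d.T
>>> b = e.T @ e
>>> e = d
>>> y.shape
(29, 17)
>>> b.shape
(31, 31)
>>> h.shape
(31, 31)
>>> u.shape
(17, 31)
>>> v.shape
(7, 31)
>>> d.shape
(31, 31)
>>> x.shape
(17, 7)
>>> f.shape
(17, 31)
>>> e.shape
(31, 31)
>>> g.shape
(17, 7)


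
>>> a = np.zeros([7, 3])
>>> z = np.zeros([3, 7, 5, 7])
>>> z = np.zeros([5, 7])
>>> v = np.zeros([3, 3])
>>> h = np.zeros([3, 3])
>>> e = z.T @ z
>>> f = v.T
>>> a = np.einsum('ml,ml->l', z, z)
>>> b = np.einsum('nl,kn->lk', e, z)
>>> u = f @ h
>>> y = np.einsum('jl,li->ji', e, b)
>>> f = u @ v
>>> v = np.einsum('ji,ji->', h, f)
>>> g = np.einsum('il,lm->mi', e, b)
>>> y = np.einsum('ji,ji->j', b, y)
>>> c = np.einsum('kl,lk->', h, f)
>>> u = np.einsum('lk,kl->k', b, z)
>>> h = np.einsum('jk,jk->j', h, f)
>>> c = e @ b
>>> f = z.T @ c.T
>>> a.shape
(7,)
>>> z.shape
(5, 7)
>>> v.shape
()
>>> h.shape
(3,)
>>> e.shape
(7, 7)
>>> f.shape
(7, 7)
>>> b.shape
(7, 5)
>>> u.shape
(5,)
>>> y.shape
(7,)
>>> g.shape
(5, 7)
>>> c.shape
(7, 5)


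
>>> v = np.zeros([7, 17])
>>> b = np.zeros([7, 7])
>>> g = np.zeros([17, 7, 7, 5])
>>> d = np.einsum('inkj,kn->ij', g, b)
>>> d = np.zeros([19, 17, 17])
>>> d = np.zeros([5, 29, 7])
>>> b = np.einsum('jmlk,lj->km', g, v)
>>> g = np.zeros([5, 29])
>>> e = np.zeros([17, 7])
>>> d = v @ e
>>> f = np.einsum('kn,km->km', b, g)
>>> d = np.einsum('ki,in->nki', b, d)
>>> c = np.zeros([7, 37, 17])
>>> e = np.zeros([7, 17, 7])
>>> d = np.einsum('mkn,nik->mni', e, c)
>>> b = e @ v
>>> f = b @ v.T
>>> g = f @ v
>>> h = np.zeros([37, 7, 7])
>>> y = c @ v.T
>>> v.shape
(7, 17)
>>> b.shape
(7, 17, 17)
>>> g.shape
(7, 17, 17)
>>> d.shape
(7, 7, 37)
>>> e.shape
(7, 17, 7)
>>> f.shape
(7, 17, 7)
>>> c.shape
(7, 37, 17)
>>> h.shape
(37, 7, 7)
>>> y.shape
(7, 37, 7)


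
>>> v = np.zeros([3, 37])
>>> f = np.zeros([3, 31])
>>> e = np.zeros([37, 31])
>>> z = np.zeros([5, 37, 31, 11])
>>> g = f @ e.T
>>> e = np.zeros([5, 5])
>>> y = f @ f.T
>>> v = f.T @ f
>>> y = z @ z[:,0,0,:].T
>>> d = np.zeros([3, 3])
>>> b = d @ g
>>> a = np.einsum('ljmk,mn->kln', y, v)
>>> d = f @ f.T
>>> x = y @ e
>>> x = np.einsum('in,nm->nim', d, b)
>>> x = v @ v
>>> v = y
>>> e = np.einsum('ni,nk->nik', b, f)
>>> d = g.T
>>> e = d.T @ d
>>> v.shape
(5, 37, 31, 5)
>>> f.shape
(3, 31)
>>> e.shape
(3, 3)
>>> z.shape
(5, 37, 31, 11)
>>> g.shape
(3, 37)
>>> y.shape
(5, 37, 31, 5)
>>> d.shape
(37, 3)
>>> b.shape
(3, 37)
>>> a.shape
(5, 5, 31)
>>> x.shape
(31, 31)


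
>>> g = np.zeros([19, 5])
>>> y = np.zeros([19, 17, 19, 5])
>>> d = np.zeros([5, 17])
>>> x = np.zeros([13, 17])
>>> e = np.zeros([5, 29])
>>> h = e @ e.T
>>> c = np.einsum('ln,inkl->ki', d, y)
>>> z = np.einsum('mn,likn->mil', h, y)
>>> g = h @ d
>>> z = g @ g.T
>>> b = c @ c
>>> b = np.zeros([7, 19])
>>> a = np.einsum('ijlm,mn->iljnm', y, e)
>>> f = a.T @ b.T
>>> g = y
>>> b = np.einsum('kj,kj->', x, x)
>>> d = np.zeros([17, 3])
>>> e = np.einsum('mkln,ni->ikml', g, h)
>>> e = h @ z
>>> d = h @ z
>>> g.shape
(19, 17, 19, 5)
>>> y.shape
(19, 17, 19, 5)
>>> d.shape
(5, 5)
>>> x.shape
(13, 17)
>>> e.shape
(5, 5)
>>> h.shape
(5, 5)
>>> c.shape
(19, 19)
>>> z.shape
(5, 5)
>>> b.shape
()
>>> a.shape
(19, 19, 17, 29, 5)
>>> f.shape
(5, 29, 17, 19, 7)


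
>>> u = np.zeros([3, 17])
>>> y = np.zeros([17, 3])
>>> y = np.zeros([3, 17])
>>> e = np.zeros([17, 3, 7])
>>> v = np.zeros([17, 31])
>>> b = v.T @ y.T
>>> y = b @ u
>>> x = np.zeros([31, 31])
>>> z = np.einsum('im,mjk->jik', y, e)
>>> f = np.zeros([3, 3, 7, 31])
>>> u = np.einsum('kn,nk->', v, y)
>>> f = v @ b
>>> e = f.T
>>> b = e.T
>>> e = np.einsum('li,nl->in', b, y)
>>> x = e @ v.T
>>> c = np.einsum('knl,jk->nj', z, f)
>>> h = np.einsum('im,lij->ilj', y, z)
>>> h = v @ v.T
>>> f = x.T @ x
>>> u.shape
()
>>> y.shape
(31, 17)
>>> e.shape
(3, 31)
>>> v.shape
(17, 31)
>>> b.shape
(17, 3)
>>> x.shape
(3, 17)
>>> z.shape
(3, 31, 7)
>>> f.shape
(17, 17)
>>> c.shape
(31, 17)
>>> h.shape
(17, 17)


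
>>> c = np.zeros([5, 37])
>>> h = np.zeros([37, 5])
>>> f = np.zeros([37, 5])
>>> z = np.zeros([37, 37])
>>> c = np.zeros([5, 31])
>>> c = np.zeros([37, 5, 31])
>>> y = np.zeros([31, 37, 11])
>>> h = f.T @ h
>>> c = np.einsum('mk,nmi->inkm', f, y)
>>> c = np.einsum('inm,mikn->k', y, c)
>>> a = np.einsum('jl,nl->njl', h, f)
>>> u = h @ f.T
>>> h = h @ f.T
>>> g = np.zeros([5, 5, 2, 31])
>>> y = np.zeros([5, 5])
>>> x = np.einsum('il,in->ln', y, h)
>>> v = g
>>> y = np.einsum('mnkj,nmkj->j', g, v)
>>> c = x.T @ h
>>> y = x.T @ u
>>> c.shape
(37, 37)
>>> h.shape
(5, 37)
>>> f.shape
(37, 5)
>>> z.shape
(37, 37)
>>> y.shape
(37, 37)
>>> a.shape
(37, 5, 5)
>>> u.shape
(5, 37)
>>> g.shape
(5, 5, 2, 31)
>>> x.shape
(5, 37)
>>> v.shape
(5, 5, 2, 31)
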